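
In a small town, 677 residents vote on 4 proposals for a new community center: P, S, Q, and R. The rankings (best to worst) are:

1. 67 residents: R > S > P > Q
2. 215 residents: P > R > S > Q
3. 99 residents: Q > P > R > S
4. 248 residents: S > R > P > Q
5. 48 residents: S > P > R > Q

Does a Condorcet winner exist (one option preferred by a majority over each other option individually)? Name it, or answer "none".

Checking pairwise contests:
S beats P 363–314.
R beats S 381–296.
P beats Q 578–99.
P beats R 362–315.
Every option loses at least one head-to-head, so there is no Condorcet winner.

none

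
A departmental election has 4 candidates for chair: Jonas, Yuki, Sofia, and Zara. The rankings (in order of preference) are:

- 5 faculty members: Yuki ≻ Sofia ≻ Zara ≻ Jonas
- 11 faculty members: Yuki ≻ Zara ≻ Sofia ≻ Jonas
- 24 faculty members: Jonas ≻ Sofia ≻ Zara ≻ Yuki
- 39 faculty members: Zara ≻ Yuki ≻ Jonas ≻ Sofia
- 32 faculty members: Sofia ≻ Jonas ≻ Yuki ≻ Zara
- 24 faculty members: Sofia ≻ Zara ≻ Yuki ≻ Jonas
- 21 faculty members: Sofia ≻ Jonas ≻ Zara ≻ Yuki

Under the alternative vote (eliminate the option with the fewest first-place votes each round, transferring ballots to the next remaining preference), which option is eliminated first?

Round 1: Jonas 24, Yuki 16, Sofia 77, Zara 39. Eliminate Yuki.

Yuki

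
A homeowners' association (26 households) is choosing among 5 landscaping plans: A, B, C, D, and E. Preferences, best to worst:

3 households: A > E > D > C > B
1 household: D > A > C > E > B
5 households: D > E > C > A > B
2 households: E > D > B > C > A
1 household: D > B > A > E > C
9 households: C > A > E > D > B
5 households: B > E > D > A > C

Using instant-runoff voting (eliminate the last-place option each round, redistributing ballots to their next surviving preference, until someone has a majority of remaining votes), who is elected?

D

Round 1: A 3, B 5, C 9, D 7, E 2. Eliminate E.
Round 2: A 3, B 5, C 9, D 9. Eliminate A.
Round 3: B 5, C 9, D 12. Eliminate B.
Round 4: C 9, D 17. D has a majority.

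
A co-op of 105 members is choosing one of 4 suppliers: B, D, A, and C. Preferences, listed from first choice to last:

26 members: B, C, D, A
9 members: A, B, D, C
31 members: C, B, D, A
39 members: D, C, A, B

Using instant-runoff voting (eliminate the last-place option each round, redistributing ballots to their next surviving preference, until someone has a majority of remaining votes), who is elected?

Round 1: B 26, D 39, A 9, C 31. Eliminate A.
Round 2: B 35, D 39, C 31. Eliminate C.
Round 3: B 66, D 39. B has a majority.

B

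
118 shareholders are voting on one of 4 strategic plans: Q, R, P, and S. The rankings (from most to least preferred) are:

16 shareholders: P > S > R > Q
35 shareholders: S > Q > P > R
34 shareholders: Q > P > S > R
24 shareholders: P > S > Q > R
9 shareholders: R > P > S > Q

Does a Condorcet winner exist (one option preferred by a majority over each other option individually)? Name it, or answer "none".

Checking pairwise contests:
S beats Q 84–34.
Q beats R 93–25.
Q beats P 69–49.
P beats S 83–35.
Every option loses at least one head-to-head, so there is no Condorcet winner.

none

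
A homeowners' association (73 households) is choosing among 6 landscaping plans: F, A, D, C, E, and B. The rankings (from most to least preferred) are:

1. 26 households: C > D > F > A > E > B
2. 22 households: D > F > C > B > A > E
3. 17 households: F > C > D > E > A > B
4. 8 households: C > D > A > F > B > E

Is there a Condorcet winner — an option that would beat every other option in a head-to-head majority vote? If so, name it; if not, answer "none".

Checking pairwise contests:
D beats F 56–17.
F beats A 65–8.
C beats D 51–22.
F beats C 39–34.
F beats E 73–0.
F beats B 73–0.
Every option loses at least one head-to-head, so there is no Condorcet winner.

none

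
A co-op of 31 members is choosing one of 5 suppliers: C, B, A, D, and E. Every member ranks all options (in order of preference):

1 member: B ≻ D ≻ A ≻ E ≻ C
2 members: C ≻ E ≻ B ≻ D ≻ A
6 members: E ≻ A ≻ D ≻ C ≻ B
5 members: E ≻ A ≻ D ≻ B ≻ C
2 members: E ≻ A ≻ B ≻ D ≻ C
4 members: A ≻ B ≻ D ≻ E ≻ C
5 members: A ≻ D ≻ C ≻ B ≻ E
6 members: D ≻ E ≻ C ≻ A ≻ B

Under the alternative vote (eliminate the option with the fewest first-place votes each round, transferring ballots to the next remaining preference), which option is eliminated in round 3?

Round 1: C 2, B 1, A 9, D 6, E 13. Eliminate B.
Round 2: C 2, A 9, D 7, E 13. Eliminate C.
Round 3: A 9, D 7, E 15. Eliminate D.

D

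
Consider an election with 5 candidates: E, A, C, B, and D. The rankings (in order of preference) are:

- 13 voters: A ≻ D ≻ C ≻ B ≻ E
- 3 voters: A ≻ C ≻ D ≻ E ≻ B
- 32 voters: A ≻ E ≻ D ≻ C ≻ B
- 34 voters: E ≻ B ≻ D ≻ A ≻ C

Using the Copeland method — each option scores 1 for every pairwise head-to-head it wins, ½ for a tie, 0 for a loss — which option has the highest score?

A

E: beats C, B, and D; loses to A → score 3.
A: beats E, C, B, and D → score 4.
C: beats B; loses to E, A, and D → score 1.
B: loses to E, A, C, and D → score 0.
D: beats C and B; loses to E and A → score 2.
A has the best pairwise record.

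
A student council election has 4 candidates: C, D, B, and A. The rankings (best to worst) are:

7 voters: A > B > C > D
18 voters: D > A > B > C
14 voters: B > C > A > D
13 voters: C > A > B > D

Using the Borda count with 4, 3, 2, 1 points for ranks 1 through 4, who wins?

C: 7·2 + 18·1 + 14·3 + 13·4 = 126
D: 7·1 + 18·4 + 14·1 + 13·1 = 106
B: 7·3 + 18·2 + 14·4 + 13·2 = 139
A: 7·4 + 18·3 + 14·2 + 13·3 = 149
A has the highest Borda score (149).

A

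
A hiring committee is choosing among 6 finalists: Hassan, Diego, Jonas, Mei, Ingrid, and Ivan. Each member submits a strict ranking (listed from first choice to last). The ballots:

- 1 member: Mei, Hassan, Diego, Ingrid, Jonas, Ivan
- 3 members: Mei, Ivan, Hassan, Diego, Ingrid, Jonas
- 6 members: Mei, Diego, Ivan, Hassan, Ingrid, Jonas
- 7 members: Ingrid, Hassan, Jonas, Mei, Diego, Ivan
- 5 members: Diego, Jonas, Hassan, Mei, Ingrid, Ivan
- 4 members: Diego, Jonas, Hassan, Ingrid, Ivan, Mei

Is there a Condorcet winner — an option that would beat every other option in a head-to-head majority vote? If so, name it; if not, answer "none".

none

Checking pairwise contests:
Diego beats Hassan 15–11.
Mei beats Diego 17–9.
Hassan beats Jonas 17–9.
Hassan beats Mei 16–10.
Hassan beats Ingrid 19–7.
Hassan beats Ivan 17–9.
Every option loses at least one head-to-head, so there is no Condorcet winner.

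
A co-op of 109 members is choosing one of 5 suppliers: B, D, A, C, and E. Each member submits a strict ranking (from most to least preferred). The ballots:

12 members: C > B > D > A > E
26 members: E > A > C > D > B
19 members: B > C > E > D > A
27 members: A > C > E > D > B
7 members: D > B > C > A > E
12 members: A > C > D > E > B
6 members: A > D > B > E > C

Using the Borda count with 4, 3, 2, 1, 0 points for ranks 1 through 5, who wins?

B: 12·3 + 26·0 + 19·4 + 27·0 + 7·3 + 12·0 + 6·2 = 145
D: 12·2 + 26·1 + 19·1 + 27·1 + 7·4 + 12·2 + 6·3 = 166
A: 12·1 + 26·3 + 19·0 + 27·4 + 7·1 + 12·4 + 6·4 = 277
C: 12·4 + 26·2 + 19·3 + 27·3 + 7·2 + 12·3 + 6·0 = 288
E: 12·0 + 26·4 + 19·2 + 27·2 + 7·0 + 12·1 + 6·1 = 214
C has the highest Borda score (288).

C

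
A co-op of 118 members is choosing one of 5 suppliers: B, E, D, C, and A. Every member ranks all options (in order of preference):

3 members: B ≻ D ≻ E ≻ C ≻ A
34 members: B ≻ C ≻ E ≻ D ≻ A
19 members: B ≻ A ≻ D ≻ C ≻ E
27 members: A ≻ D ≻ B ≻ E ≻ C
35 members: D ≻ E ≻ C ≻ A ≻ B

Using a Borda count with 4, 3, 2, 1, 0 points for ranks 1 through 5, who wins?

B: 3·4 + 34·4 + 19·4 + 27·2 + 35·0 = 278
E: 3·2 + 34·2 + 19·0 + 27·1 + 35·3 = 206
D: 3·3 + 34·1 + 19·2 + 27·3 + 35·4 = 302
C: 3·1 + 34·3 + 19·1 + 27·0 + 35·2 = 194
A: 3·0 + 34·0 + 19·3 + 27·4 + 35·1 = 200
D has the highest Borda score (302).

D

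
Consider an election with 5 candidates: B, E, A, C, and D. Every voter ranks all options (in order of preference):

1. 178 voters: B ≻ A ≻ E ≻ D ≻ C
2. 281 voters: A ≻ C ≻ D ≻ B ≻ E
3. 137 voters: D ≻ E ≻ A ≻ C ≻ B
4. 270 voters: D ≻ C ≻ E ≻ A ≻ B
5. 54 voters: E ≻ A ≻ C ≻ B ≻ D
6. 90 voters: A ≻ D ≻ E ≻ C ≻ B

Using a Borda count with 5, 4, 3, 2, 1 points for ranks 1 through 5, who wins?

B: 178·5 + 281·2 + 137·1 + 270·1 + 54·2 + 90·1 = 2057
E: 178·3 + 281·1 + 137·4 + 270·3 + 54·5 + 90·3 = 2713
A: 178·4 + 281·5 + 137·3 + 270·2 + 54·4 + 90·5 = 3734
C: 178·1 + 281·4 + 137·2 + 270·4 + 54·3 + 90·2 = 2998
D: 178·2 + 281·3 + 137·5 + 270·5 + 54·1 + 90·4 = 3648
A has the highest Borda score (3734).

A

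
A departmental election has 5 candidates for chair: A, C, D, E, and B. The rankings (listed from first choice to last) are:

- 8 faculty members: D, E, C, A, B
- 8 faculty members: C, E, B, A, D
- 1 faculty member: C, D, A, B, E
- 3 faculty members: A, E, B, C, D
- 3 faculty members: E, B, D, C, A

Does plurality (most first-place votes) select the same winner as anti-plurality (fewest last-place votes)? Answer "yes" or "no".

Plurality — first-place votes: A 3, C 9, D 8, E 3, B 0. Winner: C.
Anti-plurality — last-place votes: A 3, C 0, D 11, E 1, B 8. Winner: C.
The two methods agree.

yes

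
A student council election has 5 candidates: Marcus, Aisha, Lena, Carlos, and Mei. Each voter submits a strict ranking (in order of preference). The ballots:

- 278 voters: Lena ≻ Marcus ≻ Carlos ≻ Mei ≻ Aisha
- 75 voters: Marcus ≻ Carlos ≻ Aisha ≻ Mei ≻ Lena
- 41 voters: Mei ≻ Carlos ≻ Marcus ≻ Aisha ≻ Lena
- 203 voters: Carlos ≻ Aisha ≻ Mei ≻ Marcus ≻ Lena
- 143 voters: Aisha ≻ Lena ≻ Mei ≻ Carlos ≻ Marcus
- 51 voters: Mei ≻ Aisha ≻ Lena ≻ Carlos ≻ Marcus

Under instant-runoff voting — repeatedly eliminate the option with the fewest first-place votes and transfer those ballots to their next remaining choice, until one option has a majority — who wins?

Lena

Round 1: Marcus 75, Aisha 143, Lena 278, Carlos 203, Mei 92. Eliminate Marcus.
Round 2: Aisha 143, Lena 278, Carlos 278, Mei 92. Eliminate Mei.
Round 3: Aisha 194, Lena 278, Carlos 319. Eliminate Aisha.
Round 4: Lena 472, Carlos 319. Lena has a majority.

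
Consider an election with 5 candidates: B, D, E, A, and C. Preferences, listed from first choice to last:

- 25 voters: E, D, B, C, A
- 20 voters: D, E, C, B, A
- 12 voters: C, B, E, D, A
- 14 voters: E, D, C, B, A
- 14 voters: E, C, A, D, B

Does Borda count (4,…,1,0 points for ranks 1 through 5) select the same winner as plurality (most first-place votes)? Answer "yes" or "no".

yes

Borda — scores: B 120, D 223, E 296, A 28, C 183. Winner: E.
Plurality — first-place votes: B 0, D 20, E 53, A 0, C 12. Winner: E.
The two methods agree.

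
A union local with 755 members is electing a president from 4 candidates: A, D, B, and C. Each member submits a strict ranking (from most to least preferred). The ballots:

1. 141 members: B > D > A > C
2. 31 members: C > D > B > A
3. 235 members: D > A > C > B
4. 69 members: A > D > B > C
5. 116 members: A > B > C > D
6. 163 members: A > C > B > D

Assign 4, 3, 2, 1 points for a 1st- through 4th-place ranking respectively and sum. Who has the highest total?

A: 141·2 + 31·1 + 235·3 + 69·4 + 116·4 + 163·4 = 2410
D: 141·3 + 31·3 + 235·4 + 69·3 + 116·1 + 163·1 = 1942
B: 141·4 + 31·2 + 235·1 + 69·2 + 116·3 + 163·2 = 1673
C: 141·1 + 31·4 + 235·2 + 69·1 + 116·2 + 163·3 = 1525
A has the highest Borda score (2410).

A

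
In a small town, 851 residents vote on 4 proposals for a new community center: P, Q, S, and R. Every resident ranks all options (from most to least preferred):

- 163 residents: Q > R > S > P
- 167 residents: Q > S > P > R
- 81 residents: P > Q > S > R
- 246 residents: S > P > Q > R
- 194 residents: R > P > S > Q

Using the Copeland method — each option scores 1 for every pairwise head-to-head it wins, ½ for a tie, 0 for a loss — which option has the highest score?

P: beats Q and R; loses to S → score 2.
Q: beats R; loses to P and S → score 1.
S: beats P, Q, and R → score 3.
R: loses to P, Q, and S → score 0.
S has the best pairwise record.

S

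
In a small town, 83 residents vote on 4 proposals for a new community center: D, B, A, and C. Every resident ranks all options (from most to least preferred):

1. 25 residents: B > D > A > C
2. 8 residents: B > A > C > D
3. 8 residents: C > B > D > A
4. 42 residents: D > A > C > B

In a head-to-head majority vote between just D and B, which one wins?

Voters preferring D to B: 42; preferring B to D: 41.
D wins the head-to-head.

D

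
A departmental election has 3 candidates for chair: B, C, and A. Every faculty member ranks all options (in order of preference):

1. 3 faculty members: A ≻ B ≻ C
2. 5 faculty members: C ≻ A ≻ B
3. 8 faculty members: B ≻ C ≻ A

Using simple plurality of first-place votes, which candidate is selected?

First-place votes: B 8, C 5, A 3.
B has the most first-place votes.

B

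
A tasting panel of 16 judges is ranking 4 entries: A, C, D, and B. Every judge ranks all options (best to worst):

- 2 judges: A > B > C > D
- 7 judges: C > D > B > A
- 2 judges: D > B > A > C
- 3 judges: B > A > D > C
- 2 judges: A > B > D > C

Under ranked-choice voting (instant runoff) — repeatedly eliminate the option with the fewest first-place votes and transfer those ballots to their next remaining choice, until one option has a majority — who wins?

Round 1: A 4, C 7, D 2, B 3. Eliminate D.
Round 2: A 4, C 7, B 5. Eliminate A.
Round 3: C 7, B 9. B has a majority.

B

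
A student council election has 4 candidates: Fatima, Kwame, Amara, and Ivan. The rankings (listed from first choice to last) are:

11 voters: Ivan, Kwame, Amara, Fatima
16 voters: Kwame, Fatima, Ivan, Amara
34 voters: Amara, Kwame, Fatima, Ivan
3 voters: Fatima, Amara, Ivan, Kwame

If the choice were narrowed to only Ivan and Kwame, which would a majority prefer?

Kwame

Voters preferring Ivan to Kwame: 14; preferring Kwame to Ivan: 50.
Kwame wins the head-to-head.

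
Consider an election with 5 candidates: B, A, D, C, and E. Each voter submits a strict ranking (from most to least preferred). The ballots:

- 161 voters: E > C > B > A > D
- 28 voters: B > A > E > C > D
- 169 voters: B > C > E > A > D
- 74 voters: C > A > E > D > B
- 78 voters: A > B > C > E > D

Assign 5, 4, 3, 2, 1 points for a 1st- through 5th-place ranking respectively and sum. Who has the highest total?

B: 161·3 + 28·5 + 169·5 + 74·1 + 78·4 = 1854
A: 161·2 + 28·4 + 169·2 + 74·4 + 78·5 = 1458
D: 161·1 + 28·1 + 169·1 + 74·2 + 78·1 = 584
C: 161·4 + 28·2 + 169·4 + 74·5 + 78·3 = 1980
E: 161·5 + 28·3 + 169·3 + 74·3 + 78·2 = 1774
C has the highest Borda score (1980).

C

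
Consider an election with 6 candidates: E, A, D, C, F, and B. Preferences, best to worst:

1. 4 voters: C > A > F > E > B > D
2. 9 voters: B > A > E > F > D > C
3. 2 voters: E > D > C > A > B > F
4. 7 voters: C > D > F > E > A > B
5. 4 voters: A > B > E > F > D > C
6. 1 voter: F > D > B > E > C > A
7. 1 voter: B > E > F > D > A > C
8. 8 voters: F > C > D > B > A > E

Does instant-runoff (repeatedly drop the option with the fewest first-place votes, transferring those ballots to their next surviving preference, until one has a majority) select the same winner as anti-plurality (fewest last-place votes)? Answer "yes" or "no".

no

Instant-runoff — R1 E 2, A 4, D 0, C 11, F 9, B 10 (D out); R2 E 2, A 4, C 11, F 9, B 10 (E out); R3 A 4, C 13, F 9, B 10 (A out); R4 C 13, F 9, B 14 (F out); R5 C 21, B 15 (C winner). Winner: C.
Anti-plurality — last-place votes: E 8, A 1, D 4, C 14, F 2, B 7. Winner: A.
The two methods disagree.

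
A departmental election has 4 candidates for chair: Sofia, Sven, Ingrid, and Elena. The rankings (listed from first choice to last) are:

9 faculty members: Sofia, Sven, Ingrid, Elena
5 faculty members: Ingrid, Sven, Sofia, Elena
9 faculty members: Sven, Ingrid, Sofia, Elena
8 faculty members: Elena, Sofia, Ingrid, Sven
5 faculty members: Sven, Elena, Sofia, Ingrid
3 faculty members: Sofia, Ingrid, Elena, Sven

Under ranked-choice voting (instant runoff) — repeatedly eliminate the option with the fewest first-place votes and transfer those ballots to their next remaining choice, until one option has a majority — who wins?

Round 1: Sofia 12, Sven 14, Ingrid 5, Elena 8. Eliminate Ingrid.
Round 2: Sofia 12, Sven 19, Elena 8. Eliminate Elena.
Round 3: Sofia 20, Sven 19. Sofia has a majority.

Sofia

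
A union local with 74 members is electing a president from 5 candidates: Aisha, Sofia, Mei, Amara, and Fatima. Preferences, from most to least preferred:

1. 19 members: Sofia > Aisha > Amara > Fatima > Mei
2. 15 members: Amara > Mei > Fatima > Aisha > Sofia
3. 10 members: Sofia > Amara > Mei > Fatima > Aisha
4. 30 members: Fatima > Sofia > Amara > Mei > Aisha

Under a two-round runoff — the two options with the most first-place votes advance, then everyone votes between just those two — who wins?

Round 1 first-place votes: Aisha 0, Sofia 29, Mei 0, Amara 15, Fatima 30.
Fatima and Sofia advance.
Runoff: Fatima is preferred to Sofia by 45 voters; Sofia by 29.
Fatima wins the runoff.

Fatima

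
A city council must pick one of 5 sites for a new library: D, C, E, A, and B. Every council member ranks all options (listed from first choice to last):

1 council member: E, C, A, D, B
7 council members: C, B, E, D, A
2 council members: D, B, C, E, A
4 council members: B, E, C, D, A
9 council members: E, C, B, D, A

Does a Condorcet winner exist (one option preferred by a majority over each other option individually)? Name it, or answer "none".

Checking pairwise contests:
C beats D 21–2.
E beats C 14–9.
B beats E 13–10.
D beats A 22–1.
C beats B 17–6.
Every option loses at least one head-to-head, so there is no Condorcet winner.

none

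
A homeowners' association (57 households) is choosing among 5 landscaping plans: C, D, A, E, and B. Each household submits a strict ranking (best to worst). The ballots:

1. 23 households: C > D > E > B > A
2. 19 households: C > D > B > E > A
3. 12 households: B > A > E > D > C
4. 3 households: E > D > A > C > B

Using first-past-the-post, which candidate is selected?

First-place votes: C 42, D 0, A 0, E 3, B 12.
C has the most first-place votes.

C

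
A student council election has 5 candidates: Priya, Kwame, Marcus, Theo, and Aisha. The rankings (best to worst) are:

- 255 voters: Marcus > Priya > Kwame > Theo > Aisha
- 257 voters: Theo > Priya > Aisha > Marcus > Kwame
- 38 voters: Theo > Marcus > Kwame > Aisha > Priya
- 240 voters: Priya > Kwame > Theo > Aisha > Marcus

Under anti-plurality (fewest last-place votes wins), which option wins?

Theo

Last-place votes: Priya 38, Kwame 257, Marcus 240, Theo 0, Aisha 255.
Theo is ranked last by the fewest voters, so Theo wins.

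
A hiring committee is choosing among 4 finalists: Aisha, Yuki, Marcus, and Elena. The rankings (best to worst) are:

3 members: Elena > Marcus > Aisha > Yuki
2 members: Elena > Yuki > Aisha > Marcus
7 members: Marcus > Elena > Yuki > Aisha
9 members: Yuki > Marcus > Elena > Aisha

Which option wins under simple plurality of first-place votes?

Yuki

First-place votes: Aisha 0, Yuki 9, Marcus 7, Elena 5.
Yuki has the most first-place votes.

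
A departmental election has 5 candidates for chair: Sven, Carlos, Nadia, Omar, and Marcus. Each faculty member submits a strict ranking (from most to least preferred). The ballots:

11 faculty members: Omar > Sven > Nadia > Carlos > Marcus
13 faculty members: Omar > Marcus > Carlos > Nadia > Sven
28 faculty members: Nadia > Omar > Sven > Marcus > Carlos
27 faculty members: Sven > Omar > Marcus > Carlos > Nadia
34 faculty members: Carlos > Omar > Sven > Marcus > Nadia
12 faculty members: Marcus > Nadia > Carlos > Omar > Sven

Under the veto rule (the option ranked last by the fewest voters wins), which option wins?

Omar

Last-place votes: Sven 25, Carlos 28, Nadia 61, Omar 0, Marcus 11.
Omar is ranked last by the fewest voters, so Omar wins.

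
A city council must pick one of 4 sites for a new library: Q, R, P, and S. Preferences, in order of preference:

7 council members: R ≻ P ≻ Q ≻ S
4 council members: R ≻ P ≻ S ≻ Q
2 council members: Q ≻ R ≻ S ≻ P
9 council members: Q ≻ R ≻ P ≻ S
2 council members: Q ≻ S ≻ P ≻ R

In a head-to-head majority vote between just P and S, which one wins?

Voters preferring P to S: 20; preferring S to P: 4.
P wins the head-to-head.

P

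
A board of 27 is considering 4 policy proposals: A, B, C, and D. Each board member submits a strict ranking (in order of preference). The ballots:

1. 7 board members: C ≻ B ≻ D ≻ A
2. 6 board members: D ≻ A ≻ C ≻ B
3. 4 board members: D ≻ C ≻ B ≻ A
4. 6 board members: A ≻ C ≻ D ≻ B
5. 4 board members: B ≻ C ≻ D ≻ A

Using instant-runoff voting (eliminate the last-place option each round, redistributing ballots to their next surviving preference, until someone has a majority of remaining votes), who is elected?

C

Round 1: A 6, B 4, C 7, D 10. Eliminate B.
Round 2: A 6, C 11, D 10. Eliminate A.
Round 3: C 17, D 10. C has a majority.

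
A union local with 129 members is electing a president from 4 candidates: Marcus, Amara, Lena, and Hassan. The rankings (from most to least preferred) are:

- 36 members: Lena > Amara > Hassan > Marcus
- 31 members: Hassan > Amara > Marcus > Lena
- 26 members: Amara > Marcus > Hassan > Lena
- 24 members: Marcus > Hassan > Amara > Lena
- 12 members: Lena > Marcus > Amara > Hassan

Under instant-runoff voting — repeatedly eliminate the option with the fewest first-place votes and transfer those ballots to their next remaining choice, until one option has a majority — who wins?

Round 1: Marcus 24, Amara 26, Lena 48, Hassan 31. Eliminate Marcus.
Round 2: Amara 26, Lena 48, Hassan 55. Eliminate Amara.
Round 3: Lena 48, Hassan 81. Hassan has a majority.

Hassan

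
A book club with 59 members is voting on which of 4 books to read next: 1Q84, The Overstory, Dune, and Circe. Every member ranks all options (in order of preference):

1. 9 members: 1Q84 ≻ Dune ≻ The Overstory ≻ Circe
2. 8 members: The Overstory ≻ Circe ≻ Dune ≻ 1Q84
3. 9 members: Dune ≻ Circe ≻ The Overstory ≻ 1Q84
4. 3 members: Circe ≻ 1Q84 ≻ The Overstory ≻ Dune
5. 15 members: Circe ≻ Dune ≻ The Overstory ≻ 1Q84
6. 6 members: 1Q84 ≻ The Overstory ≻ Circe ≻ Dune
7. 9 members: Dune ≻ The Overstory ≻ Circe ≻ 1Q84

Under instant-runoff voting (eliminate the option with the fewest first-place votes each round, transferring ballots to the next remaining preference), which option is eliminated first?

The Overstory

Round 1: 1Q84 15, The Overstory 8, Dune 18, Circe 18. Eliminate The Overstory.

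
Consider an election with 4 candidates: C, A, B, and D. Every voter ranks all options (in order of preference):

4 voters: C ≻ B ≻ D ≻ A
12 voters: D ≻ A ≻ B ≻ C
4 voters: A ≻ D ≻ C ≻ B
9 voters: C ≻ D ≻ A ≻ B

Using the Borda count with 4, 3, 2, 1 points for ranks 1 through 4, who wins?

C: 4·4 + 12·1 + 4·2 + 9·4 = 72
A: 4·1 + 12·3 + 4·4 + 9·2 = 74
B: 4·3 + 12·2 + 4·1 + 9·1 = 49
D: 4·2 + 12·4 + 4·3 + 9·3 = 95
D has the highest Borda score (95).

D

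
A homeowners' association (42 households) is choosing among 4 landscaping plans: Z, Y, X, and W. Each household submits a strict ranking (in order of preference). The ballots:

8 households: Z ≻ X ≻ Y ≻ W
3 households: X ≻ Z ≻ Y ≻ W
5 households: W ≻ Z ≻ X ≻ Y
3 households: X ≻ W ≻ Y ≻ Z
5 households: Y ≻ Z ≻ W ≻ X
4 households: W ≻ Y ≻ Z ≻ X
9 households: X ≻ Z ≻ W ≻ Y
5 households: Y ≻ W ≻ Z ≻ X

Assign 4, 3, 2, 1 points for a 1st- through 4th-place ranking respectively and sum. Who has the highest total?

Z

Z: 8·4 + 3·3 + 5·3 + 3·1 + 5·3 + 4·2 + 9·3 + 5·2 = 119
Y: 8·2 + 3·2 + 5·1 + 3·2 + 5·4 + 4·3 + 9·1 + 5·4 = 94
X: 8·3 + 3·4 + 5·2 + 3·4 + 5·1 + 4·1 + 9·4 + 5·1 = 108
W: 8·1 + 3·1 + 5·4 + 3·3 + 5·2 + 4·4 + 9·2 + 5·3 = 99
Z has the highest Borda score (119).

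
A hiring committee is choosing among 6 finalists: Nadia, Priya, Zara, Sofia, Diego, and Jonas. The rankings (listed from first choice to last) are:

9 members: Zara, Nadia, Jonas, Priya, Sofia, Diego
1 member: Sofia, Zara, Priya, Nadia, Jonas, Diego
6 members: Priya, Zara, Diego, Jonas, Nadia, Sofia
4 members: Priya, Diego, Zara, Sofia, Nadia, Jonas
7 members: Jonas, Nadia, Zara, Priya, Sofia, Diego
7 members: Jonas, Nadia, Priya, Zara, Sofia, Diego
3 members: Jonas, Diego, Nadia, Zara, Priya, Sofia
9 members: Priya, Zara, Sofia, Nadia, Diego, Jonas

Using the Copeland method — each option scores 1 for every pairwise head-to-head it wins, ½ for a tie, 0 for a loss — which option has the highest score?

Nadia: beats Priya, Sofia, and Diego; ties Jonas; loses to Zara → score 3.5.
Priya: beats Zara, Sofia, and Diego; loses to Nadia and Jonas → score 3.
Zara: beats Nadia, Sofia, Diego, and Jonas; loses to Priya → score 4.
Sofia: beats Diego; loses to Nadia, Priya, Zara, and Jonas → score 1.
Diego: loses to Nadia, Priya, Zara, Sofia, and Jonas → score 0.
Jonas: beats Priya, Sofia, and Diego; ties Nadia; loses to Zara → score 3.5.
Zara has the best pairwise record.

Zara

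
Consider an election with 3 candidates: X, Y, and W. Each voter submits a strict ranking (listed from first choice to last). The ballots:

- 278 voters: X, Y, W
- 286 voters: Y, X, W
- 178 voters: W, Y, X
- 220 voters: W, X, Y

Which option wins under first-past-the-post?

First-place votes: X 278, Y 286, W 398.
W has the most first-place votes.

W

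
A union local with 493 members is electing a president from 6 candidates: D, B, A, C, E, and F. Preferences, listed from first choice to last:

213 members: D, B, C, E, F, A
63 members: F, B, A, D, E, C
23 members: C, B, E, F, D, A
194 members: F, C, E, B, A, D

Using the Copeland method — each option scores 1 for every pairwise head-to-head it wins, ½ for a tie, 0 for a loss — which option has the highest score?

D: beats C and E; loses to B, A, and F → score 2.
B: beats D, A, C, and E; loses to F → score 4.
A: beats D; loses to B, C, E, and F → score 1.
C: beats A and E; loses to D, B, and F → score 2.
E: beats A; loses to D, B, C, and F → score 1.
F: beats D, B, A, C, and E → score 5.
F has the best pairwise record.

F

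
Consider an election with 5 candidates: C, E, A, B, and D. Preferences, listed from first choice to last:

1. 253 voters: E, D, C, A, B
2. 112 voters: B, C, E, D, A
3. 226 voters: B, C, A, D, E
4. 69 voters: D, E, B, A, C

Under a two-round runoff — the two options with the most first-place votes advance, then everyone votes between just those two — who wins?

Round 1 first-place votes: C 0, E 253, A 0, B 338, D 69.
B and E advance.
Runoff: B is preferred to E by 338 voters; E by 322.
B wins the runoff.

B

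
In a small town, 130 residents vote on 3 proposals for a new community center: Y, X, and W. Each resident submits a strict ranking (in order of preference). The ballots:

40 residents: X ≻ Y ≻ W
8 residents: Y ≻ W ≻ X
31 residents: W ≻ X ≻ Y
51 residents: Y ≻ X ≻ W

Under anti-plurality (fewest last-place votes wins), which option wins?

X

Last-place votes: Y 31, X 8, W 91.
X is ranked last by the fewest voters, so X wins.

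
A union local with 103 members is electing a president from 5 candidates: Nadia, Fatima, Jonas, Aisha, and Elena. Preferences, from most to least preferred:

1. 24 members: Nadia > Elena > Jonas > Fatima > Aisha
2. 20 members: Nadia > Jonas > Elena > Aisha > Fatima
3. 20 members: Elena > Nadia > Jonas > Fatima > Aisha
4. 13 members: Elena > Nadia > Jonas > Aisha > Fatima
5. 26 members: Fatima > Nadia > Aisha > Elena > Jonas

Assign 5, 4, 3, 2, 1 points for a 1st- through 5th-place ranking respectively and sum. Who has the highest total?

Nadia

Nadia: 24·5 + 20·5 + 20·4 + 13·4 + 26·4 = 456
Fatima: 24·2 + 20·1 + 20·2 + 13·1 + 26·5 = 251
Jonas: 24·3 + 20·4 + 20·3 + 13·3 + 26·1 = 277
Aisha: 24·1 + 20·2 + 20·1 + 13·2 + 26·3 = 188
Elena: 24·4 + 20·3 + 20·5 + 13·5 + 26·2 = 373
Nadia has the highest Borda score (456).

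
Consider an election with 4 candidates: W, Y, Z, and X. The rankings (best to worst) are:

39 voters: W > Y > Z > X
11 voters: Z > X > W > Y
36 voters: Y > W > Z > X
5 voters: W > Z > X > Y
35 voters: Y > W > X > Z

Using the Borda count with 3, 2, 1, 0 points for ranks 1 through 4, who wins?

Y

W: 39·3 + 11·1 + 36·2 + 5·3 + 35·2 = 285
Y: 39·2 + 11·0 + 36·3 + 5·0 + 35·3 = 291
Z: 39·1 + 11·3 + 36·1 + 5·2 + 35·0 = 118
X: 39·0 + 11·2 + 36·0 + 5·1 + 35·1 = 62
Y has the highest Borda score (291).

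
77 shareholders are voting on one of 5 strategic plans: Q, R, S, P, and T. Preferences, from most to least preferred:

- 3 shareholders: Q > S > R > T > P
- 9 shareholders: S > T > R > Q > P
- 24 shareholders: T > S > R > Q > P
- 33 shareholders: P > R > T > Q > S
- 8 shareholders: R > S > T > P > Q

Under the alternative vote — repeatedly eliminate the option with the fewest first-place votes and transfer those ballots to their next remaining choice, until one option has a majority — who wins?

T

Round 1: Q 3, R 8, S 9, P 33, T 24. Eliminate Q.
Round 2: R 8, S 12, P 33, T 24. Eliminate R.
Round 3: S 20, P 33, T 24. Eliminate S.
Round 4: P 33, T 44. T has a majority.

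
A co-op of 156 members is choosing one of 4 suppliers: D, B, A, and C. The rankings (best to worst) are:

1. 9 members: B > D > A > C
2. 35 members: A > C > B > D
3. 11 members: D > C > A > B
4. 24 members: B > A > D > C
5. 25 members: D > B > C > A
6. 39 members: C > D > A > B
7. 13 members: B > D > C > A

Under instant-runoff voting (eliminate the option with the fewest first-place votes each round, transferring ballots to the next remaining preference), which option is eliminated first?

A

Round 1: D 36, B 46, A 35, C 39. Eliminate A.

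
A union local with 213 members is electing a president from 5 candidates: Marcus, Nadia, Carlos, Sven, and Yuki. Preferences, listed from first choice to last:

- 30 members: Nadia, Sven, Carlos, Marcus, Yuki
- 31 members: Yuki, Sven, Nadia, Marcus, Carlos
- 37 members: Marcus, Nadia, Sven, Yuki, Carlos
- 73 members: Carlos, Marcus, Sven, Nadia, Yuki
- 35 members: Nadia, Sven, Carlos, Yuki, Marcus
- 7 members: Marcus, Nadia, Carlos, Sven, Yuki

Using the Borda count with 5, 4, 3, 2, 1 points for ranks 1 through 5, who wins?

Nadia

Marcus: 30·2 + 31·2 + 37·5 + 73·4 + 35·1 + 7·5 = 669
Nadia: 30·5 + 31·3 + 37·4 + 73·2 + 35·5 + 7·4 = 740
Carlos: 30·3 + 31·1 + 37·1 + 73·5 + 35·3 + 7·3 = 649
Sven: 30·4 + 31·4 + 37·3 + 73·3 + 35·4 + 7·2 = 728
Yuki: 30·1 + 31·5 + 37·2 + 73·1 + 35·2 + 7·1 = 409
Nadia has the highest Borda score (740).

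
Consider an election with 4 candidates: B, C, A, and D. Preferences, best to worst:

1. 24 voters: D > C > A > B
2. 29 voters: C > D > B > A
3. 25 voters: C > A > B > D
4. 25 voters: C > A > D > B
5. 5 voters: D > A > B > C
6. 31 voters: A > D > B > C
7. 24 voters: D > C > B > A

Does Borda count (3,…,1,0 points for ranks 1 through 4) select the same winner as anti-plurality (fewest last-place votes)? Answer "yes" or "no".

Borda — scores: B 114, C 333, A 227, D 304. Winner: C.
Anti-plurality — last-place votes: B 49, C 36, A 53, D 25. Winner: D.
The two methods disagree.

no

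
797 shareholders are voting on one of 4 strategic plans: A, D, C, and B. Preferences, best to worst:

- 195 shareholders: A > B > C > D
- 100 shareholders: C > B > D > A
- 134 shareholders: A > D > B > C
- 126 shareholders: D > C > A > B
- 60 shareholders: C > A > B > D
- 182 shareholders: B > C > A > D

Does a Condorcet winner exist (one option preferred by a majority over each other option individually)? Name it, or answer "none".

Checking pairwise contests:
C beats A 468–329.
A beats D 571–226.
B beats C 511–286.
A beats B 515–282.
Every option loses at least one head-to-head, so there is no Condorcet winner.

none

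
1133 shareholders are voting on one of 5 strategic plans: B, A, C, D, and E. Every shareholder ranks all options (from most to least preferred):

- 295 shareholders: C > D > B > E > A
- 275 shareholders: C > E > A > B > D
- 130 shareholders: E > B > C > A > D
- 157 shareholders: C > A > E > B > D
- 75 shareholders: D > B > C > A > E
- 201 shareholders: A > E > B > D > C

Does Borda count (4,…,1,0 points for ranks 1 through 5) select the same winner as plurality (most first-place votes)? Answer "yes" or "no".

Borda — scores: B 2039, A 2030, C 3318, D 1386, E 2557. Winner: C.
Plurality — first-place votes: B 0, A 201, C 727, D 75, E 130. Winner: C.
The two methods agree.

yes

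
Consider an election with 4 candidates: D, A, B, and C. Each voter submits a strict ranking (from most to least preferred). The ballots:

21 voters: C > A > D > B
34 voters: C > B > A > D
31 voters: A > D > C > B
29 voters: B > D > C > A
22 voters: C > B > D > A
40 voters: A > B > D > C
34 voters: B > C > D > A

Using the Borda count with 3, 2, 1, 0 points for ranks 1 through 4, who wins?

B

D: 21·1 + 34·0 + 31·2 + 29·2 + 22·1 + 40·1 + 34·1 = 237
A: 21·2 + 34·1 + 31·3 + 29·0 + 22·0 + 40·3 + 34·0 = 289
B: 21·0 + 34·2 + 31·0 + 29·3 + 22·2 + 40·2 + 34·3 = 381
C: 21·3 + 34·3 + 31·1 + 29·1 + 22·3 + 40·0 + 34·2 = 359
B has the highest Borda score (381).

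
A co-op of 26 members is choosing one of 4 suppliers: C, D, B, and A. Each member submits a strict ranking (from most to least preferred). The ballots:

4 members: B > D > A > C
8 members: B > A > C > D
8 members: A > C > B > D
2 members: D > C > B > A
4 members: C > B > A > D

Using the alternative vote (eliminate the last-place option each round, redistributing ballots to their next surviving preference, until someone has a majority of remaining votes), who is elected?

Round 1: C 4, D 2, B 12, A 8. Eliminate D.
Round 2: C 6, B 12, A 8. Eliminate C.
Round 3: B 18, A 8. B has a majority.

B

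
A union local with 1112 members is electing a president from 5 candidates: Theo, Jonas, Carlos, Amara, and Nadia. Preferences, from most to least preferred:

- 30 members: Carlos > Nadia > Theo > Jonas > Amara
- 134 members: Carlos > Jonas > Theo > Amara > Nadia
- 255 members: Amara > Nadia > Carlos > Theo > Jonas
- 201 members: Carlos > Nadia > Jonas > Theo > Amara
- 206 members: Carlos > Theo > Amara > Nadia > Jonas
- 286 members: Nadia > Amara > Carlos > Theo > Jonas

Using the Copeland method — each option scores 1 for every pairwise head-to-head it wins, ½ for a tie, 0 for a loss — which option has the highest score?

Carlos

Theo: beats Jonas and Amara; loses to Carlos and Nadia → score 2.
Jonas: loses to Theo, Carlos, Amara, and Nadia → score 0.
Carlos: beats Theo, Jonas, Amara, and Nadia → score 4.
Amara: beats Jonas and Nadia; loses to Theo and Carlos → score 2.
Nadia: beats Theo and Jonas; loses to Carlos and Amara → score 2.
Carlos has the best pairwise record.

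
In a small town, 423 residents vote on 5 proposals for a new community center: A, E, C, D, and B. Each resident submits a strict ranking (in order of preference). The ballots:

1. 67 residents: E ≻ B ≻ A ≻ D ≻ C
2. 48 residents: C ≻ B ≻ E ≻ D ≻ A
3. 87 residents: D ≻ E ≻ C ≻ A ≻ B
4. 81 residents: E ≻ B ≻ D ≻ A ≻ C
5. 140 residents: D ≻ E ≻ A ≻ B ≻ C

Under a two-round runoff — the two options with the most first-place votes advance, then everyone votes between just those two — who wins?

D

Round 1 first-place votes: A 0, E 148, C 48, D 227, B 0.
D and E advance.
Runoff: D is preferred to E by 227 voters; E by 196.
D wins the runoff.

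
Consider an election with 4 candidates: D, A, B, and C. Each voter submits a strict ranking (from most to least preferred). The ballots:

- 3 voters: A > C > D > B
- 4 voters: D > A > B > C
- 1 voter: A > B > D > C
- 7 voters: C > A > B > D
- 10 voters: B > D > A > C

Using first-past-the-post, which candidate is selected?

First-place votes: D 4, A 4, B 10, C 7.
B has the most first-place votes.

B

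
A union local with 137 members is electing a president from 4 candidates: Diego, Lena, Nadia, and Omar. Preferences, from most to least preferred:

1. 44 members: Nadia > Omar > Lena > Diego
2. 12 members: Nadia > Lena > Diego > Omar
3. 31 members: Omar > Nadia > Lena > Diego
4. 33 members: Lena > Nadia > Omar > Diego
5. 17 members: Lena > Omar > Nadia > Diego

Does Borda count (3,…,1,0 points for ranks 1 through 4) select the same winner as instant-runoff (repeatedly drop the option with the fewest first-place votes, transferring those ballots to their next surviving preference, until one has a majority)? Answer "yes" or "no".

yes

Borda — scores: Diego 12, Lena 249, Nadia 313, Omar 248. Winner: Nadia.
Instant-runoff — R1 Diego 0, Lena 50, Nadia 56, Omar 31 (Diego out); R2 Lena 50, Nadia 56, Omar 31 (Omar out); R3 Lena 50, Nadia 87 (Nadia winner). Winner: Nadia.
The two methods agree.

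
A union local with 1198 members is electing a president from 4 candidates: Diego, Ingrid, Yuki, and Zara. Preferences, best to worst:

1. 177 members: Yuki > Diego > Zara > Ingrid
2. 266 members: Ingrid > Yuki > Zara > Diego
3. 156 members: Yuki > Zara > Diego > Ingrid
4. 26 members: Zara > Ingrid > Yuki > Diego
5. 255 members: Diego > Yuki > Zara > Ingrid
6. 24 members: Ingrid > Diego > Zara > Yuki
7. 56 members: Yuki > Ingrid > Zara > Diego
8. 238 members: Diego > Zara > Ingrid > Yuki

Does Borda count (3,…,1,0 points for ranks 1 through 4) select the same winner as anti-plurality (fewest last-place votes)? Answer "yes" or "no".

Borda — scores: Diego 2037, Ingrid 1272, Yuki 2235, Zara 1644. Winner: Yuki.
Anti-plurality — last-place votes: Diego 348, Ingrid 588, Yuki 262, Zara 0. Winner: Zara.
The two methods disagree.

no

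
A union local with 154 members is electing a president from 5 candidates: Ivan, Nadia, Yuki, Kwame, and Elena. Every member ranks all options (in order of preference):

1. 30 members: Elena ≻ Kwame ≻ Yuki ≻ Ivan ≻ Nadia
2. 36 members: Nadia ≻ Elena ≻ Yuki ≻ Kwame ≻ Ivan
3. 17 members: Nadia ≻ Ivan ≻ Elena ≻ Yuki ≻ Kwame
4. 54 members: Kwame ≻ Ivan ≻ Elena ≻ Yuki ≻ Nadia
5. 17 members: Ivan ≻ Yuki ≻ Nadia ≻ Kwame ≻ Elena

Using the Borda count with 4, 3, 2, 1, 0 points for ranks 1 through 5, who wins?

Elena

Ivan: 30·1 + 36·0 + 17·3 + 54·3 + 17·4 = 311
Nadia: 30·0 + 36·4 + 17·4 + 54·0 + 17·2 = 246
Yuki: 30·2 + 36·2 + 17·1 + 54·1 + 17·3 = 254
Kwame: 30·3 + 36·1 + 17·0 + 54·4 + 17·1 = 359
Elena: 30·4 + 36·3 + 17·2 + 54·2 + 17·0 = 370
Elena has the highest Borda score (370).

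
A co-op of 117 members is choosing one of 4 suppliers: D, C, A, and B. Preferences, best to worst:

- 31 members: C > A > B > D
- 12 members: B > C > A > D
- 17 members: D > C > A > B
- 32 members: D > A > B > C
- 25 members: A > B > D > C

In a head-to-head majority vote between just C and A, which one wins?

Voters preferring C to A: 60; preferring A to C: 57.
C wins the head-to-head.

C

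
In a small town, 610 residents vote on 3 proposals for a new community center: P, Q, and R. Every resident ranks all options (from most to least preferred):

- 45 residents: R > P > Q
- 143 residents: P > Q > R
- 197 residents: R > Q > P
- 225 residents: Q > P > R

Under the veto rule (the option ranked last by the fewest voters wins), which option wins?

Last-place votes: P 197, Q 45, R 368.
Q is ranked last by the fewest voters, so Q wins.

Q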